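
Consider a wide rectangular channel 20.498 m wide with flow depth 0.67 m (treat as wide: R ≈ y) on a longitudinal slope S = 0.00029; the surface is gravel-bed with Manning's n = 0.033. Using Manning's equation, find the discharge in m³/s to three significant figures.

5.43 m³/s

A = b·y = 20.498 × 0.67 = 13.73 m²
Wide channel: R ≈ y = 0.67 m
Q = (1/n)·A·R^(2/3)·S^(1/2) = (1/0.033) × 13.73 × 0.6700^(2/3) × 0.00029^(1/2) = 5.427 m³/s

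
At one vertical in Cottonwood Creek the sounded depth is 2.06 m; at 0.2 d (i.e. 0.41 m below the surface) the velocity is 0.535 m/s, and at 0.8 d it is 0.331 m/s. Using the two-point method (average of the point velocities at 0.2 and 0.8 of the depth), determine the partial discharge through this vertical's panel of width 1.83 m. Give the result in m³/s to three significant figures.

v̄ = (0.535 + 0.331) / 2 = 0.4330 m/s
q = v̄ × d × w = 0.4330 × 2.06 × 1.83 = 1.632 m³/s

1.63 m³/s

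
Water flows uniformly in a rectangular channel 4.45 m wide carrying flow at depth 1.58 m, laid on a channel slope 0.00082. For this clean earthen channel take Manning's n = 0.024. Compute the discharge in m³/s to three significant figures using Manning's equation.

7.96 m³/s

A = b·y = 4.45 × 1.58 = 7.031 m²
P = b + 2y = 4.45 + 2×1.58 = 7.610 m
R = A/P = 7.031/7.610 = 0.9239 m
Q = (1/n)·A·R^(2/3)·S^(1/2) = (1/0.024) × 7.031 × 0.9239^(2/3) × 0.00082^(1/2) = 7.958 m³/s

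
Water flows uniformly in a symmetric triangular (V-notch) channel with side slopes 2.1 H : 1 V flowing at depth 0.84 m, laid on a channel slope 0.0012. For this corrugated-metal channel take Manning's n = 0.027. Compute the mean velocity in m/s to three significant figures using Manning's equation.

A = z·y² = 2.1×0.84² = 1.482 m²
P = 2y√(1+z²) = 2×0.84×√(1+2.1²) = 3.908 m
R = A/P = 1.482/3.908 = 0.3792 m
Q = (1/n)·A·R^(2/3)·S^(1/2) = (1/0.027) × 1.482 × 0.3792^(2/3) × 0.0012^(1/2) = 0.9960 m³/s
V = Q/A = 0.9960/1.482 = 0.6722 m/s

0.672 m/s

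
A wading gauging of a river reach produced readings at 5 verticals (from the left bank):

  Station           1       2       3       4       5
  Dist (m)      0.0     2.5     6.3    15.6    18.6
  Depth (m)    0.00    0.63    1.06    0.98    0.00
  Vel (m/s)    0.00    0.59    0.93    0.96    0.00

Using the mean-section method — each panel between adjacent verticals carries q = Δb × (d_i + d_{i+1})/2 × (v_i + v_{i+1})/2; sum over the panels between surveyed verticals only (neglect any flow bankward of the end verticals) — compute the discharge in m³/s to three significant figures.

12.3 m³/s

Panel 1-2: Δb = 2.5 m, d̄ = (0.00+0.63)/2 = 0.315, v̄ = (0.00+0.59)/2 = 0.295 → q = 2.5×0.315×0.295 = 0.2323 m³/s
Panel 2-3: Δb = 3.8 m, d̄ = (0.63+1.06)/2 = 0.845, v̄ = (0.59+0.93)/2 = 0.76 → q = 3.8×0.845×0.76 = 2.440 m³/s
Panel 3-4: Δb = 9.3 m, d̄ = (1.06+0.98)/2 = 1.02, v̄ = (0.93+0.96)/2 = 0.945 → q = 9.3×1.02×0.945 = 8.964 m³/s
Panel 4-5: Δb = 3 m, d̄ = (0.98+0.00)/2 = 0.49, v̄ = (0.96+0.00)/2 = 0.48 → q = 3×0.49×0.48 = 0.7056 m³/s
Q = Σ q = 12.34 m³/s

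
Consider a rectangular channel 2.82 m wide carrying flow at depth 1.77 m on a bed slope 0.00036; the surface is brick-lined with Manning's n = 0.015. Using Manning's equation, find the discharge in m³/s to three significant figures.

5.37 m³/s

A = b·y = 2.82 × 1.77 = 4.991 m²
P = b + 2y = 2.82 + 2×1.77 = 6.360 m
R = A/P = 4.991/6.360 = 0.7848 m
Q = (1/n)·A·R^(2/3)·S^(1/2) = (1/0.015) × 4.991 × 0.7848^(2/3) × 0.00036^(1/2) = 5.372 m³/s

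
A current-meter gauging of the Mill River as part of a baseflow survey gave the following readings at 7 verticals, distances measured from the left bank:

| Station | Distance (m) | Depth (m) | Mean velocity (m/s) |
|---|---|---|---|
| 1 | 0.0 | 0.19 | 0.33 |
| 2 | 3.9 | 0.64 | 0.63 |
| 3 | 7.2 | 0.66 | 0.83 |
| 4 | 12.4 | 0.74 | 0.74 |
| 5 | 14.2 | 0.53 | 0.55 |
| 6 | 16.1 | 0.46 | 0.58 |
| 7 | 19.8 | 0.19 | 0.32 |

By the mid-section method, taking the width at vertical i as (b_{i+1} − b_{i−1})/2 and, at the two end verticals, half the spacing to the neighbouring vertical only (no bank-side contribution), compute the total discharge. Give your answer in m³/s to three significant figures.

w_1 = (3.9 − 0.0)/2 = 1.95 m; q_1 = 0.33 × 0.19 × 1.95 = 0.1223 m³/s
w_2 = (7.2 − 0.0)/2 = 3.6 m; q_2 = 0.63 × 0.64 × 3.6 = 1.452 m³/s
w_3 = (12.4 − 3.9)/2 = 4.25 m; q_3 = 0.83 × 0.66 × 4.25 = 2.328 m³/s
w_4 = (14.2 − 7.2)/2 = 3.5 m; q_4 = 0.74 × 0.74 × 3.5 = 1.917 m³/s
w_5 = (16.1 − 12.4)/2 = 1.85 m; q_5 = 0.55 × 0.53 × 1.85 = 0.5393 m³/s
w_6 = (19.8 − 14.2)/2 = 2.8 m; q_6 = 0.58 × 0.46 × 2.8 = 0.7470 m³/s
w_7 = (19.8 − 16.1)/2 = 1.85 m; q_7 = 0.32 × 0.19 × 1.85 = 0.1125 m³/s
Q = Σ qᵢ = 7.217 m³/s

7.22 m³/s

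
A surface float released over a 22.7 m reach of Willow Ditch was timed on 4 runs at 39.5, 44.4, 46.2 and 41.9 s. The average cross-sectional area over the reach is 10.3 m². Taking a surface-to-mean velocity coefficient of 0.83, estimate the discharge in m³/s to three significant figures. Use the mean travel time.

t̄ = (39.5 + 44.4 + 46.2 + 41.9) / 4 = 43 s
v_surface = L / t̄ = 22.7 / 43 = 0.5279 m/s
v_mean = 0.83 × 0.5279 = 0.4382 m/s
Q = A × v_mean = 10.3 × 0.4382 = 4.513 m³/s

4.51 m³/s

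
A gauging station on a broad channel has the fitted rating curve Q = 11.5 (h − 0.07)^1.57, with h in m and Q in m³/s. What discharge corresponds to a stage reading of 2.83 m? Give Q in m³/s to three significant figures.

Q = 11.5 × (2.83 − 0.07)^1.57 = 11.5 × 2.76^1.57 = 56.61 m³/s

56.6 m³/s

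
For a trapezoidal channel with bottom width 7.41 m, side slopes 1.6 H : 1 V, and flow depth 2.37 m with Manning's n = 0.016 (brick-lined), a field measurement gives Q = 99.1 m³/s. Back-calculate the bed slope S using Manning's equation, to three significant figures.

A = (b + z·y)·y = (7.41 + 1.6×2.37)×2.37 = 26.55 m²
P = b + 2y√(1+z²) = 7.41 + 2×2.37×√(1+1.6²) = 16.35 m
R = A/P = 26.55/16.35 = 1.623 m
S = (Q·n / (1·A·R^(2/3)))² = (99.1×0.016 / (1×26.55×1.381))² = 0.001869

0.00187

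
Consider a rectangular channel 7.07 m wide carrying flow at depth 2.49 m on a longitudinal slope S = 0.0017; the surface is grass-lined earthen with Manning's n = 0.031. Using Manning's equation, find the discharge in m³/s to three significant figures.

A = b·y = 7.07 × 2.49 = 17.60 m²
P = b + 2y = 7.07 + 2×2.49 = 12.05 m
R = A/P = 17.60/12.05 = 1.461 m
Q = (1/n)·A·R^(2/3)·S^(1/2) = (1/0.031) × 17.60 × 1.461^(2/3) × 0.0017^(1/2) = 30.15 m³/s

30.1 m³/s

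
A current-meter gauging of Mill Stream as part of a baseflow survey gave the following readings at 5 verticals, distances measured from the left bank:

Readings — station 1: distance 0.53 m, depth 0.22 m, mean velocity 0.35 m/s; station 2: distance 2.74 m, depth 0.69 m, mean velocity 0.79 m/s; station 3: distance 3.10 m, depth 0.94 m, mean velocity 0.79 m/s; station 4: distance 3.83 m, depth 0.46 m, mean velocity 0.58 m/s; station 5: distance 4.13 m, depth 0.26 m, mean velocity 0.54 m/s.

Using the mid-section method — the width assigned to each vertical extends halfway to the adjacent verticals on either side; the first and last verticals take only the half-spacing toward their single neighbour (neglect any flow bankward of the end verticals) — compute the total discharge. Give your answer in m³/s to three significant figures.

w_1 = (2.74 − 0.53)/2 = 1.105 m; q_1 = 0.35 × 0.22 × 1.105 = 0.08509 m³/s
w_2 = (3.10 − 0.53)/2 = 1.285 m; q_2 = 0.79 × 0.69 × 1.285 = 0.7005 m³/s
w_3 = (3.83 − 2.74)/2 = 0.545 m; q_3 = 0.79 × 0.94 × 0.545 = 0.4047 m³/s
w_4 = (4.13 − 3.10)/2 = 0.515 m; q_4 = 0.58 × 0.46 × 0.515 = 0.1374 m³/s
w_5 = (4.13 − 3.83)/2 = 0.15 m; q_5 = 0.54 × 0.26 × 0.15 = 0.02106 m³/s
Q = Σ qᵢ = 1.349 m³/s

1.35 m³/s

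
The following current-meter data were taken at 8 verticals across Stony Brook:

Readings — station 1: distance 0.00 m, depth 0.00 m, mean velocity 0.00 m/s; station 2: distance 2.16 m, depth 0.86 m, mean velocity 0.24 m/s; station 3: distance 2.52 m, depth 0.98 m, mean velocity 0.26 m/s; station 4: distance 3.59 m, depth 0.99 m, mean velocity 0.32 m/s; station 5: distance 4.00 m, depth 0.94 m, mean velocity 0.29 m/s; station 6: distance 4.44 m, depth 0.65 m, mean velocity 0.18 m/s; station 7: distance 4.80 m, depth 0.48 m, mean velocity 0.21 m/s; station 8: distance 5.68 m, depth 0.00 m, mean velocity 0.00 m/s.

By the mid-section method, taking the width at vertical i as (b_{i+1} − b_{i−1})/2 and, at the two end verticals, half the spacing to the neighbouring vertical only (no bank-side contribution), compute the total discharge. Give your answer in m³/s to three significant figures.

0.902 m³/s

w_2 = (2.52 − 0.00)/2 = 1.26 m; q_2 = 0.24 × 0.86 × 1.26 = 0.2601 m³/s
w_3 = (3.59 − 2.16)/2 = 0.715 m; q_3 = 0.26 × 0.98 × 0.715 = 0.1822 m³/s
w_4 = (4.00 − 2.52)/2 = 0.74 m; q_4 = 0.32 × 0.99 × 0.74 = 0.2344 m³/s
w_5 = (4.44 − 3.59)/2 = 0.425 m; q_5 = 0.29 × 0.94 × 0.425 = 0.1159 m³/s
w_6 = (4.80 − 4.00)/2 = 0.4 m; q_6 = 0.18 × 0.65 × 0.4 = 0.04680 m³/s
w_7 = (5.68 − 4.44)/2 = 0.62 m; q_7 = 0.21 × 0.48 × 0.62 = 0.06250 m³/s
Stations 1, 8 contribute zero (depth or velocity is 0).
Q = Σ qᵢ = 0.9018 m³/s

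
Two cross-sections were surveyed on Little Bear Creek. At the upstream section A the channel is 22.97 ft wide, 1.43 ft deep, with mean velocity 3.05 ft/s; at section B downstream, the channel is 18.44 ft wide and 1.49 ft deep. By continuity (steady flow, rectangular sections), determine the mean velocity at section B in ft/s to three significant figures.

Q = A₁V₁ = (22.97×1.43) × 3.05 = 100.2 ft³/s
A₂ = 18.44 × 1.49 = 27.48 ft²
V₂ = Q/A₂ = 100.2/27.48 = 3.646 ft/s

3.65 ft/s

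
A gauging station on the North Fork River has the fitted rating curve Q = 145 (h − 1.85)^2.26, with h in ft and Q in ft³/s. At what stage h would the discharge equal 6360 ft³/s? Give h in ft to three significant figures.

7.18 ft

h − h₀ = (Q/C)^(1/b) = (6360/145)^(1/2.26) = 5.328 ft
h = 1.85 + 5.328 = 7.178 ft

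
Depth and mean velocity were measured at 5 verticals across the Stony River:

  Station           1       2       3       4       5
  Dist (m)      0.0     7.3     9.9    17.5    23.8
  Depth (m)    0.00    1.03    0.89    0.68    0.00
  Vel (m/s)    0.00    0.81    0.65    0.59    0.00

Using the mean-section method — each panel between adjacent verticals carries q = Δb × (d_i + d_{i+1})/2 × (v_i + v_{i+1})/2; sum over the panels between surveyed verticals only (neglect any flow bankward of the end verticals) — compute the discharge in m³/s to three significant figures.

7.68 m³/s

Panel 1-2: Δb = 7.3 m, d̄ = (0.00+1.03)/2 = 0.515, v̄ = (0.00+0.81)/2 = 0.405 → q = 7.3×0.515×0.405 = 1.523 m³/s
Panel 2-3: Δb = 2.6 m, d̄ = (1.03+0.89)/2 = 0.96, v̄ = (0.81+0.65)/2 = 0.73 → q = 2.6×0.96×0.73 = 1.822 m³/s
Panel 3-4: Δb = 7.6 m, d̄ = (0.89+0.68)/2 = 0.785, v̄ = (0.65+0.59)/2 = 0.62 → q = 7.6×0.785×0.62 = 3.699 m³/s
Panel 4-5: Δb = 6.3 m, d̄ = (0.68+0.00)/2 = 0.34, v̄ = (0.59+0.00)/2 = 0.295 → q = 6.3×0.34×0.295 = 0.6319 m³/s
Q = Σ q = 7.675 m³/s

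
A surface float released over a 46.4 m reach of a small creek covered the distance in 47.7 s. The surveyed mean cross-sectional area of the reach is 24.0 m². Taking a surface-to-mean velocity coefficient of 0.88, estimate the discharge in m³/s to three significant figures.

v_surface = L / t̄ = 46.4 / 47.7 = 0.9727 m/s
v_mean = 0.88 × 0.9727 = 0.8560 m/s
Q = A × v_mean = 24.0 × 0.8560 = 20.54 m³/s

20.5 m³/s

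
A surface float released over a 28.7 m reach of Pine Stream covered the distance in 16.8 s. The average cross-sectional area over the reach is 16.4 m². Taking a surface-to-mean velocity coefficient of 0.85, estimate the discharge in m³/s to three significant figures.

23.8 m³/s

v_surface = L / t̄ = 28.7 / 16.8 = 1.708 m/s
v_mean = 0.85 × 1.708 = 1.452 m/s
Q = A × v_mean = 16.4 × 1.452 = 23.81 m³/s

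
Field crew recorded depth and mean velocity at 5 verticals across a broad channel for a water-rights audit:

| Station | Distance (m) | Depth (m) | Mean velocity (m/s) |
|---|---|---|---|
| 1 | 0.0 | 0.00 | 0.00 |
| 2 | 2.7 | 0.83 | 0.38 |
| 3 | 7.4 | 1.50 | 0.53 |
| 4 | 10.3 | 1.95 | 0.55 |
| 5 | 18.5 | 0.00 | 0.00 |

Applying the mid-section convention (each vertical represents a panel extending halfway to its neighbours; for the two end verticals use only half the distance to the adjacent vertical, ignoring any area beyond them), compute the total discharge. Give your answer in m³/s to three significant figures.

w_2 = (7.4 − 0.0)/2 = 3.7 m; q_2 = 0.38 × 0.83 × 3.7 = 1.167 m³/s
w_3 = (10.3 − 2.7)/2 = 3.8 m; q_3 = 0.53 × 1.50 × 3.8 = 3.021 m³/s
w_4 = (18.5 − 7.4)/2 = 5.55 m; q_4 = 0.55 × 1.95 × 5.55 = 5.952 m³/s
Stations 1, 5 contribute zero (depth or velocity is 0).
Q = Σ qᵢ = 10.14 m³/s

10.1 m³/s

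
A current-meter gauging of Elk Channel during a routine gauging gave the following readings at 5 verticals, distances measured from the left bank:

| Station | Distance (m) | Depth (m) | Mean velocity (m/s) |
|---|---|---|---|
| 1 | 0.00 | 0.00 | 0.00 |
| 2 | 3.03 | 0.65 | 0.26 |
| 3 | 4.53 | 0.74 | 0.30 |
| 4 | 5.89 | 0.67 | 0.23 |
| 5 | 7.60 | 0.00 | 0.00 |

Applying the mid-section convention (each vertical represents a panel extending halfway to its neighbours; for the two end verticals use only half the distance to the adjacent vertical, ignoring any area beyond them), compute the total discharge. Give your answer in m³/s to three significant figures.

w_2 = (4.53 − 0.00)/2 = 2.265 m; q_2 = 0.26 × 0.65 × 2.265 = 0.3828 m³/s
w_3 = (5.89 − 3.03)/2 = 1.43 m; q_3 = 0.30 × 0.74 × 1.43 = 0.3175 m³/s
w_4 = (7.60 − 4.53)/2 = 1.535 m; q_4 = 0.23 × 0.67 × 1.535 = 0.2365 m³/s
Stations 1, 5 contribute zero (depth or velocity is 0).
Q = Σ qᵢ = 0.9368 m³/s

0.937 m³/s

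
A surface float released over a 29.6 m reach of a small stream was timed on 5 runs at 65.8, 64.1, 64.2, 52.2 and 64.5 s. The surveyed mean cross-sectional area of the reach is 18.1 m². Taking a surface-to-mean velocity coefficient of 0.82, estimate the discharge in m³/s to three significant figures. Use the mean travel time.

t̄ = (65.8 + 64.1 + 64.2 + 52.2 + 64.5) / 5 = 62.16 s
v_surface = L / t̄ = 29.6 / 62.16 = 0.4762 m/s
v_mean = 0.82 × 0.4762 = 0.3905 m/s
Q = A × v_mean = 18.1 × 0.3905 = 7.068 m³/s

7.07 m³/s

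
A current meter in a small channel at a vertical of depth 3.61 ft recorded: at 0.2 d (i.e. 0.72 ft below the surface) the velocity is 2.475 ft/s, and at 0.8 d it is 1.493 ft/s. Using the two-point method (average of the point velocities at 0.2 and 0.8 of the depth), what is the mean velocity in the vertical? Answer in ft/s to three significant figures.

1.98 ft/s

v̄ = (2.475 + 1.493) / 2 = 1.984 ft/s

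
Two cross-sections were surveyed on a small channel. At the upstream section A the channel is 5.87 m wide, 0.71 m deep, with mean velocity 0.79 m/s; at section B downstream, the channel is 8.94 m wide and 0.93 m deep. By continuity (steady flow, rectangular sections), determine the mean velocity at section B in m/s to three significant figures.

Q = A₁V₁ = (5.87×0.71) × 0.79 = 3.292 m³/s
A₂ = 8.94 × 0.93 = 8.314 m²
V₂ = Q/A₂ = 3.292/8.314 = 0.3960 m/s

0.396 m/s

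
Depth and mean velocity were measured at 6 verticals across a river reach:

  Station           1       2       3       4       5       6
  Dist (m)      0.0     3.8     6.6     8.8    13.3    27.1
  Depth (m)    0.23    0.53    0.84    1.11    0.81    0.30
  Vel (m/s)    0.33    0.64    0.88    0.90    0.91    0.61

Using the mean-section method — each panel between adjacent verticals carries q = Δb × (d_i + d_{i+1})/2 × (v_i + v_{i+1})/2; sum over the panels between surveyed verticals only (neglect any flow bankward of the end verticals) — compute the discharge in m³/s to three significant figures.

Panel 1-2: Δb = 3.8 m, d̄ = (0.23+0.53)/2 = 0.38, v̄ = (0.33+0.64)/2 = 0.485 → q = 3.8×0.38×0.485 = 0.7003 m³/s
Panel 2-3: Δb = 2.8 m, d̄ = (0.53+0.84)/2 = 0.685, v̄ = (0.64+0.88)/2 = 0.76 → q = 2.8×0.685×0.76 = 1.458 m³/s
Panel 3-4: Δb = 2.2 m, d̄ = (0.84+1.11)/2 = 0.975, v̄ = (0.88+0.90)/2 = 0.89 → q = 2.2×0.975×0.89 = 1.909 m³/s
Panel 4-5: Δb = 4.5 m, d̄ = (1.11+0.81)/2 = 0.96, v̄ = (0.90+0.91)/2 = 0.905 → q = 4.5×0.96×0.905 = 3.910 m³/s
Panel 5-6: Δb = 13.8 m, d̄ = (0.81+0.30)/2 = 0.555, v̄ = (0.91+0.61)/2 = 0.76 → q = 13.8×0.555×0.76 = 5.821 m³/s
Q = Σ q = 13.80 m³/s

13.8 m³/s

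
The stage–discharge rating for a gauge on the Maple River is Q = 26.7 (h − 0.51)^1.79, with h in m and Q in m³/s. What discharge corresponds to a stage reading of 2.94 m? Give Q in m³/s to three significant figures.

Q = 26.7 × (2.94 − 0.51)^1.79 = 26.7 × 2.43^1.79 = 130.8 m³/s

131 m³/s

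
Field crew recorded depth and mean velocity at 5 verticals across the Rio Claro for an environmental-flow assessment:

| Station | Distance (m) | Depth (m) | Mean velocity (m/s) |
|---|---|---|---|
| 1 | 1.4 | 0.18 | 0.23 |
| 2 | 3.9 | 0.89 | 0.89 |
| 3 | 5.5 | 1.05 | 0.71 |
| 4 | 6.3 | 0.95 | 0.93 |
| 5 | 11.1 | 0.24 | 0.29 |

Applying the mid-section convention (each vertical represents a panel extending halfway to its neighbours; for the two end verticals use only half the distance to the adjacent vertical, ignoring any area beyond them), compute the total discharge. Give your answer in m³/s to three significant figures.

w_1 = (3.9 − 1.4)/2 = 1.25 m; q_1 = 0.23 × 0.18 × 1.25 = 0.05175 m³/s
w_2 = (5.5 − 1.4)/2 = 2.05 m; q_2 = 0.89 × 0.89 × 2.05 = 1.624 m³/s
w_3 = (6.3 − 3.9)/2 = 1.2 m; q_3 = 0.71 × 1.05 × 1.2 = 0.8946 m³/s
w_4 = (11.1 − 5.5)/2 = 2.8 m; q_4 = 0.93 × 0.95 × 2.8 = 2.474 m³/s
w_5 = (11.1 − 6.3)/2 = 2.4 m; q_5 = 0.29 × 0.24 × 2.4 = 0.1670 m³/s
Q = Σ qᵢ = 5.211 m³/s

5.21 m³/s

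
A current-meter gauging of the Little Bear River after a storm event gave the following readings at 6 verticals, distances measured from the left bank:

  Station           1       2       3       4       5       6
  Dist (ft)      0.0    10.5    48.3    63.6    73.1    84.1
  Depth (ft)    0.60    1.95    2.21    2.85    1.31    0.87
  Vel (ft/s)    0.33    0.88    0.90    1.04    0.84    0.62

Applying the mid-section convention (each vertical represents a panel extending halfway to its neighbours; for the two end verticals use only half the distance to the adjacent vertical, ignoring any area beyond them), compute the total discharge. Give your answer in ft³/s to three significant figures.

w_1 = (10.5 − 0.0)/2 = 5.25 ft; q_1 = 0.33 × 0.60 × 5.25 = 1.040 ft³/s
w_2 = (48.3 − 0.0)/2 = 24.15 ft; q_2 = 0.88 × 1.95 × 24.15 = 41.44 ft³/s
w_3 = (63.6 − 10.5)/2 = 26.55 ft; q_3 = 0.90 × 2.21 × 26.55 = 52.81 ft³/s
w_4 = (73.1 − 48.3)/2 = 12.4 ft; q_4 = 1.04 × 2.85 × 12.4 = 36.75 ft³/s
w_5 = (84.1 − 63.6)/2 = 10.25 ft; q_5 = 0.84 × 1.31 × 10.25 = 11.28 ft³/s
w_6 = (84.1 − 73.1)/2 = 5.5 ft; q_6 = 0.62 × 0.87 × 5.5 = 2.967 ft³/s
Q = Σ qᵢ = 146.3 ft³/s

146 ft³/s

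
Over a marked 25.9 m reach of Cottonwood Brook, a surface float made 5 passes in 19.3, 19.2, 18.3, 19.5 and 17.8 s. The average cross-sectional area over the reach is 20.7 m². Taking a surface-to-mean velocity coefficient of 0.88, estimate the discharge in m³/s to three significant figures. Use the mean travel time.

t̄ = (19.3 + 19.2 + 18.3 + 19.5 + 17.8) / 5 = 18.82 s
v_surface = L / t̄ = 25.9 / 18.82 = 1.376 m/s
v_mean = 0.88 × 1.376 = 1.211 m/s
Q = A × v_mean = 20.7 × 1.211 = 25.07 m³/s

25.1 m³/s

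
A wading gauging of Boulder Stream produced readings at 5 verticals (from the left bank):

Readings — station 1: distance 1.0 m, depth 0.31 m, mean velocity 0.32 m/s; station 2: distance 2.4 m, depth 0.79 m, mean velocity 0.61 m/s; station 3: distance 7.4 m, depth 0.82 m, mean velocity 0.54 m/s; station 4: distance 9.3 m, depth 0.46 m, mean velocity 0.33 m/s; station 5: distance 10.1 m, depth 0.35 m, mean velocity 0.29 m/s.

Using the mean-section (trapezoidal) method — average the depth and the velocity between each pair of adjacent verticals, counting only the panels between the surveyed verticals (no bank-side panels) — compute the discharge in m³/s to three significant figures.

Panel 1-2: Δb = 1.4 m, d̄ = (0.31+0.79)/2 = 0.55, v̄ = (0.32+0.61)/2 = 0.465 → q = 1.4×0.55×0.465 = 0.3581 m³/s
Panel 2-3: Δb = 5 m, d̄ = (0.79+0.82)/2 = 0.805, v̄ = (0.61+0.54)/2 = 0.575 → q = 5×0.805×0.575 = 2.314 m³/s
Panel 3-4: Δb = 1.9 m, d̄ = (0.82+0.46)/2 = 0.64, v̄ = (0.54+0.33)/2 = 0.435 → q = 1.9×0.64×0.435 = 0.5290 m³/s
Panel 4-5: Δb = 0.8 m, d̄ = (0.46+0.35)/2 = 0.405, v̄ = (0.33+0.29)/2 = 0.31 → q = 0.8×0.405×0.31 = 0.1004 m³/s
Q = Σ q = 3.302 m³/s

3.30 m³/s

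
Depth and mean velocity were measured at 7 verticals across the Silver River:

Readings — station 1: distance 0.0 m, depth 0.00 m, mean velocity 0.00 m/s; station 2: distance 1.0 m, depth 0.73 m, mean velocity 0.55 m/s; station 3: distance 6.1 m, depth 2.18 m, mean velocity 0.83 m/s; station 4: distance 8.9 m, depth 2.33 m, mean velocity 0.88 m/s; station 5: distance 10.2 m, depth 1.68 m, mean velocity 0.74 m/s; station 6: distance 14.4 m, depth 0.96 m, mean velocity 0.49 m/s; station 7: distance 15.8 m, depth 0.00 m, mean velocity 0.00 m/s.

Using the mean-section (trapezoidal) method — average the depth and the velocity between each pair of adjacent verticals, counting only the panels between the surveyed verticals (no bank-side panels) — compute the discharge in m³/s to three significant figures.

16.3 m³/s

Panel 1-2: Δb = 1 m, d̄ = (0.00+0.73)/2 = 0.365, v̄ = (0.00+0.55)/2 = 0.275 → q = 1×0.365×0.275 = 0.1004 m³/s
Panel 2-3: Δb = 5.1 m, d̄ = (0.73+2.18)/2 = 1.455, v̄ = (0.55+0.83)/2 = 0.69 → q = 5.1×1.455×0.69 = 5.120 m³/s
Panel 3-4: Δb = 2.8 m, d̄ = (2.18+2.33)/2 = 2.255, v̄ = (0.83+0.88)/2 = 0.855 → q = 2.8×2.255×0.855 = 5.398 m³/s
Panel 4-5: Δb = 1.3 m, d̄ = (2.33+1.68)/2 = 2.005, v̄ = (0.88+0.74)/2 = 0.81 → q = 1.3×2.005×0.81 = 2.111 m³/s
Panel 5-6: Δb = 4.2 m, d̄ = (1.68+0.96)/2 = 1.32, v̄ = (0.74+0.49)/2 = 0.615 → q = 4.2×1.32×0.615 = 3.410 m³/s
Panel 6-7: Δb = 1.4 m, d̄ = (0.96+0.00)/2 = 0.48, v̄ = (0.49+0.00)/2 = 0.245 → q = 1.4×0.48×0.245 = 0.1646 m³/s
Q = Σ q = 16.30 m³/s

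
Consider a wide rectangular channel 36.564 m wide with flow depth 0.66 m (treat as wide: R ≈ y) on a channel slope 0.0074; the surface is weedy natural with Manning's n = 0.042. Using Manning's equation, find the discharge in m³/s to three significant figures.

A = b·y = 36.564 × 0.66 = 24.13 m²
Wide channel: R ≈ y = 0.66 m
Q = (1/n)·A·R^(2/3)·S^(1/2) = (1/0.042) × 24.13 × 0.6600^(2/3) × 0.0074^(1/2) = 37.47 m³/s

37.5 m³/s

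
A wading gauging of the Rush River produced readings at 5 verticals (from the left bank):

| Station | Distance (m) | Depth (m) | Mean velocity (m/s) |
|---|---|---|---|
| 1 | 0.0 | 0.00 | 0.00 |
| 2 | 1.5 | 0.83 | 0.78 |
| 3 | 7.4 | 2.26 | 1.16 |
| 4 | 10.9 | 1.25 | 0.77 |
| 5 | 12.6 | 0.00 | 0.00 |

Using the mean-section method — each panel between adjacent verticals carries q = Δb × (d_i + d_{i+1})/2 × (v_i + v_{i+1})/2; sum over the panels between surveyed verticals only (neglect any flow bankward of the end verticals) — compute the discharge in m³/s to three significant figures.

Panel 1-2: Δb = 1.5 m, d̄ = (0.00+0.83)/2 = 0.415, v̄ = (0.00+0.78)/2 = 0.39 → q = 1.5×0.415×0.39 = 0.2428 m³/s
Panel 2-3: Δb = 5.9 m, d̄ = (0.83+2.26)/2 = 1.545, v̄ = (0.78+1.16)/2 = 0.97 → q = 5.9×1.545×0.97 = 8.842 m³/s
Panel 3-4: Δb = 3.5 m, d̄ = (2.26+1.25)/2 = 1.755, v̄ = (1.16+0.77)/2 = 0.965 → q = 3.5×1.755×0.965 = 5.928 m³/s
Panel 4-5: Δb = 1.7 m, d̄ = (1.25+0.00)/2 = 0.625, v̄ = (0.77+0.00)/2 = 0.385 → q = 1.7×0.625×0.385 = 0.4091 m³/s
Q = Σ q = 15.42 m³/s

15.4 m³/s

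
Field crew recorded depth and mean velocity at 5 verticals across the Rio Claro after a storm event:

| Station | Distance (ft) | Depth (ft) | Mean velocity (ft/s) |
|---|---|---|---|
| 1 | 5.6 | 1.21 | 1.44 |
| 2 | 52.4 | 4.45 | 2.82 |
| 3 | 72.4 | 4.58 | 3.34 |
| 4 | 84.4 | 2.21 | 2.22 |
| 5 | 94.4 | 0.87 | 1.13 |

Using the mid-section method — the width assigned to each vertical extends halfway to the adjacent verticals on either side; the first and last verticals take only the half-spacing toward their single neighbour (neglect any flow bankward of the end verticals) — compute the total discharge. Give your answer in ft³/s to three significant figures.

w_1 = (52.4 − 5.6)/2 = 23.4 ft; q_1 = 1.44 × 1.21 × 23.4 = 40.77 ft³/s
w_2 = (72.4 − 5.6)/2 = 33.4 ft; q_2 = 2.82 × 4.45 × 33.4 = 419.1 ft³/s
w_3 = (84.4 − 52.4)/2 = 16 ft; q_3 = 3.34 × 4.58 × 16 = 244.8 ft³/s
w_4 = (94.4 − 72.4)/2 = 11 ft; q_4 = 2.22 × 2.21 × 11 = 53.97 ft³/s
w_5 = (94.4 − 84.4)/2 = 5 ft; q_5 = 1.13 × 0.87 × 5 = 4.916 ft³/s
Q = Σ qᵢ = 763.5 ft³/s

764 ft³/s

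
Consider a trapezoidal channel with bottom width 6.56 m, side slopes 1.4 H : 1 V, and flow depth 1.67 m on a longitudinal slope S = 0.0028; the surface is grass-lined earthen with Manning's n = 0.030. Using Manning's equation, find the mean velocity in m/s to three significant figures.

2.00 m/s

A = (b + z·y)·y = (6.56 + 1.4×1.67)×1.67 = 14.86 m²
P = b + 2y√(1+z²) = 6.56 + 2×1.67×√(1+1.4²) = 12.31 m
R = A/P = 14.86/12.31 = 1.207 m
Q = (1/n)·A·R^(2/3)·S^(1/2) = (1/0.030) × 14.86 × 1.207^(2/3) × 0.0028^(1/2) = 29.72 m³/s
V = Q/A = 29.72/14.86 = 2.000 m/s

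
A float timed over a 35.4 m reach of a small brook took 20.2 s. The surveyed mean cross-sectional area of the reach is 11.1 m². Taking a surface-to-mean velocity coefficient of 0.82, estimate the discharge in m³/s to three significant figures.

v_surface = L / t̄ = 35.4 / 20.2 = 1.752 m/s
v_mean = 0.82 × 1.752 = 1.437 m/s
Q = A × v_mean = 11.1 × 1.437 = 15.95 m³/s

16.0 m³/s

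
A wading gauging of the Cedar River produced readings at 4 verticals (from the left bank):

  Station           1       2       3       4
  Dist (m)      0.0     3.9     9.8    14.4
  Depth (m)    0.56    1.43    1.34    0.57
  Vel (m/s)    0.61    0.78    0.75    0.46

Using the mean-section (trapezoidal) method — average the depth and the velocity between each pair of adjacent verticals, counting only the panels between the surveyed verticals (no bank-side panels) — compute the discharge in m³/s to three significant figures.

Panel 1-2: Δb = 3.9 m, d̄ = (0.56+1.43)/2 = 0.995, v̄ = (0.61+0.78)/2 = 0.695 → q = 3.9×0.995×0.695 = 2.697 m³/s
Panel 2-3: Δb = 5.9 m, d̄ = (1.43+1.34)/2 = 1.385, v̄ = (0.78+0.75)/2 = 0.765 → q = 5.9×1.385×0.765 = 6.251 m³/s
Panel 3-4: Δb = 4.6 m, d̄ = (1.34+0.57)/2 = 0.955, v̄ = (0.75+0.46)/2 = 0.605 → q = 4.6×0.955×0.605 = 2.658 m³/s
Q = Σ q = 11.61 m³/s

11.6 m³/s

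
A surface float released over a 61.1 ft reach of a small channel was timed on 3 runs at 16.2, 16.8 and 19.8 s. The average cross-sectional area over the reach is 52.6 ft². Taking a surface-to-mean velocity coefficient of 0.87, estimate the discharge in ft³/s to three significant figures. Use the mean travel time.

t̄ = (16.2 + 16.8 + 19.8) / 3 = 17.6 s
v_surface = L / t̄ = 61.1 / 17.6 = 3.472 ft/s
v_mean = 0.87 × 3.472 = 3.020 ft/s
Q = A × v_mean = 52.6 × 3.020 = 158.9 ft³/s

159 ft³/s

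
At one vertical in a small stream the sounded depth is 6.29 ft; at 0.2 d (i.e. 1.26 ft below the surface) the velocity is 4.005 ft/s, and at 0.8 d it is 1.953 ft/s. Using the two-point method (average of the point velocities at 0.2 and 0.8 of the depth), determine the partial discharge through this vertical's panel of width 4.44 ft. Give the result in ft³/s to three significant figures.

v̄ = (4.005 + 1.953) / 2 = 2.979 ft/s
q = v̄ × d × w = 2.979 × 6.29 × 4.44 = 83.20 ft³/s

83.2 ft³/s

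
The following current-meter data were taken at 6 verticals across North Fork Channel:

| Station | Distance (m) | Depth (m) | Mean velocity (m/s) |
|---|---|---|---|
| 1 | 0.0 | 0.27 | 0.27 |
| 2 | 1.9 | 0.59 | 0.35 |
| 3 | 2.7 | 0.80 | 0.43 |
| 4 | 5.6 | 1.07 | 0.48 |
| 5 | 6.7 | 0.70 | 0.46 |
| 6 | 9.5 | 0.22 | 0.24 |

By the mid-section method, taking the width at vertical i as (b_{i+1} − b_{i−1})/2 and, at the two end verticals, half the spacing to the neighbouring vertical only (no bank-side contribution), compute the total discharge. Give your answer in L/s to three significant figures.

2710 L/s

w_1 = (1.9 − 0.0)/2 = 0.95 m; q_1 = 0.27 × 0.27 × 0.95 = 0.06926 m³/s
w_2 = (2.7 − 0.0)/2 = 1.35 m; q_2 = 0.35 × 0.59 × 1.35 = 0.2788 m³/s
w_3 = (5.6 − 1.9)/2 = 1.85 m; q_3 = 0.43 × 0.80 × 1.85 = 0.6364 m³/s
w_4 = (6.7 − 2.7)/2 = 2 m; q_4 = 0.48 × 1.07 × 2 = 1.027 m³/s
w_5 = (9.5 − 5.6)/2 = 1.95 m; q_5 = 0.46 × 0.70 × 1.95 = 0.6279 m³/s
w_6 = (9.5 − 6.7)/2 = 1.4 m; q_6 = 0.24 × 0.22 × 1.4 = 0.07392 m³/s
Q = Σ qᵢ = 2.713 m³/s
= 2.713 × 1000 = 2713 L/s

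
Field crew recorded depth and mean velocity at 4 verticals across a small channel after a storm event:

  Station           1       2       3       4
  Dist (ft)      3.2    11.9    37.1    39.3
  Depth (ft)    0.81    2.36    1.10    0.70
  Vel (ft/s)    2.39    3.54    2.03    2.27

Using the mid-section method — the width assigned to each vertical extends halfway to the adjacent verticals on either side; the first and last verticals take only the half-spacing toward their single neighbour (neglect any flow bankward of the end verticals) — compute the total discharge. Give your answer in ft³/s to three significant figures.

w_1 = (11.9 − 3.2)/2 = 4.35 ft; q_1 = 2.39 × 0.81 × 4.35 = 8.421 ft³/s
w_2 = (37.1 − 3.2)/2 = 16.95 ft; q_2 = 3.54 × 2.36 × 16.95 = 141.6 ft³/s
w_3 = (39.3 − 11.9)/2 = 13.7 ft; q_3 = 2.03 × 1.10 × 13.7 = 30.59 ft³/s
w_4 = (39.3 − 37.1)/2 = 1.1 ft; q_4 = 2.27 × 0.70 × 1.1 = 1.748 ft³/s
Q = Σ qᵢ = 182.4 ft³/s

182 ft³/s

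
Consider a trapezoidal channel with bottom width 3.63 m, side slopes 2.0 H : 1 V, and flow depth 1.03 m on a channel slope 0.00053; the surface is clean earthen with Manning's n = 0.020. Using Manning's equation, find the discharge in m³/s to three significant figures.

A = (b + z·y)·y = (3.63 + 2.0×1.03)×1.03 = 5.861 m²
P = b + 2y√(1+z²) = 3.63 + 2×1.03×√(1+2.0²) = 8.236 m
R = A/P = 5.861/8.236 = 0.7116 m
Q = (1/n)·A·R^(2/3)·S^(1/2) = (1/0.020) × 5.861 × 0.7116^(2/3) × 0.00053^(1/2) = 5.377 m³/s

5.38 m³/s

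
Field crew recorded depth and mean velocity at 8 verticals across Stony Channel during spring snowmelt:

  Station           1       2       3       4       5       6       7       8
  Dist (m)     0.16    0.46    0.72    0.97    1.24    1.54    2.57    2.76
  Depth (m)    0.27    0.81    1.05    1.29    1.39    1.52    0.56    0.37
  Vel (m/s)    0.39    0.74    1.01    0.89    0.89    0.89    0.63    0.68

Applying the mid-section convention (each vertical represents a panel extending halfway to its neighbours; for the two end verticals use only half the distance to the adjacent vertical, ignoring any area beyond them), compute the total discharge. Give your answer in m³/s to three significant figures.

2.24 m³/s

w_1 = (0.46 − 0.16)/2 = 0.15 m; q_1 = 0.39 × 0.27 × 0.15 = 0.01580 m³/s
w_2 = (0.72 − 0.16)/2 = 0.28 m; q_2 = 0.74 × 0.81 × 0.28 = 0.1678 m³/s
w_3 = (0.97 − 0.46)/2 = 0.255 m; q_3 = 1.01 × 1.05 × 0.255 = 0.2704 m³/s
w_4 = (1.24 − 0.72)/2 = 0.26 m; q_4 = 0.89 × 1.29 × 0.26 = 0.2985 m³/s
w_5 = (1.54 − 0.97)/2 = 0.285 m; q_5 = 0.89 × 1.39 × 0.285 = 0.3526 m³/s
w_6 = (2.57 − 1.24)/2 = 0.665 m; q_6 = 0.89 × 1.52 × 0.665 = 0.8996 m³/s
w_7 = (2.76 − 1.54)/2 = 0.61 m; q_7 = 0.63 × 0.56 × 0.61 = 0.2152 m³/s
w_8 = (2.76 − 2.57)/2 = 0.095 m; q_8 = 0.68 × 0.37 × 0.095 = 0.02390 m³/s
Q = Σ qᵢ = 2.244 m³/s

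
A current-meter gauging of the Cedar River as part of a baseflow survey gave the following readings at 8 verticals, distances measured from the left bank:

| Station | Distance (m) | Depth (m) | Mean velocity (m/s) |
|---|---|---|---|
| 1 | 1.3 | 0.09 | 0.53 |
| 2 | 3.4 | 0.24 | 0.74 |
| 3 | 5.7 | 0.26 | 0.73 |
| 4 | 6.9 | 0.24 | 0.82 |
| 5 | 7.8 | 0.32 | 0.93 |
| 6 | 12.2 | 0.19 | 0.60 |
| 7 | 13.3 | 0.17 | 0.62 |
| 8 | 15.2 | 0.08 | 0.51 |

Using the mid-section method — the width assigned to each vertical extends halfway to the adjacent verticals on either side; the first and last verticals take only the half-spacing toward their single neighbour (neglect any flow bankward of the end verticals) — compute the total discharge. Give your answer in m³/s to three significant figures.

2.28 m³/s

w_1 = (3.4 − 1.3)/2 = 1.05 m; q_1 = 0.53 × 0.09 × 1.05 = 0.05009 m³/s
w_2 = (5.7 − 1.3)/2 = 2.2 m; q_2 = 0.74 × 0.24 × 2.2 = 0.3907 m³/s
w_3 = (6.9 − 3.4)/2 = 1.75 m; q_3 = 0.73 × 0.26 × 1.75 = 0.3322 m³/s
w_4 = (7.8 − 5.7)/2 = 1.05 m; q_4 = 0.82 × 0.24 × 1.05 = 0.2066 m³/s
w_5 = (12.2 − 6.9)/2 = 2.65 m; q_5 = 0.93 × 0.32 × 2.65 = 0.7886 m³/s
w_6 = (13.3 − 7.8)/2 = 2.75 m; q_6 = 0.60 × 0.19 × 2.75 = 0.3135 m³/s
w_7 = (15.2 − 12.2)/2 = 1.5 m; q_7 = 0.62 × 0.17 × 1.5 = 0.1581 m³/s
w_8 = (15.2 − 13.3)/2 = 0.95 m; q_8 = 0.51 × 0.08 × 0.95 = 0.03876 m³/s
Q = Σ qᵢ = 2.279 m³/s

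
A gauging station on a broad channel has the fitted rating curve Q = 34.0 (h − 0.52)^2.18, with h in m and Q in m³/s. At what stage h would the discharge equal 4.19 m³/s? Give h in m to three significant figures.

h − h₀ = (Q/C)^(1/b) = (4.19/34.0)^(1/2.18) = 0.3827 m
h = 0.52 + 0.3827 = 0.9027 m

0.903 m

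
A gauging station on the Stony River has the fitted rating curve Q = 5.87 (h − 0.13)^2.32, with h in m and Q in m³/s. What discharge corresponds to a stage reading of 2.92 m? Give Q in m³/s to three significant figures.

Q = 5.87 × (2.92 − 0.13)^2.32 = 5.87 × 2.79^2.32 = 63.45 m³/s

63.5 m³/s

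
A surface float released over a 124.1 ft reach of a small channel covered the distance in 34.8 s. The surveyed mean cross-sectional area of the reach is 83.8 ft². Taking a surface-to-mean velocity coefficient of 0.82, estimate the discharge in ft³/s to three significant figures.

v_surface = L / t̄ = 124.1 / 34.8 = 3.566 ft/s
v_mean = 0.82 × 3.566 = 2.924 ft/s
Q = A × v_mean = 83.8 × 2.924 = 245.0 ft³/s

245 ft³/s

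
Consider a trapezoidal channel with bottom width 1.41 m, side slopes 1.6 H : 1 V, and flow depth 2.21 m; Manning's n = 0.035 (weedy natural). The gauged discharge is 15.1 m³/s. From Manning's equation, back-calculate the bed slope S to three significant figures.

A = (b + z·y)·y = (1.41 + 1.6×2.21)×2.21 = 10.93 m²
P = b + 2y√(1+z²) = 1.41 + 2×2.21×√(1+1.6²) = 9.750 m
R = A/P = 10.93/9.750 = 1.121 m
S = (Q·n / (1·A·R^(2/3)))² = (15.1×0.035 / (1×10.93×1.079))² = 0.002007

0.00201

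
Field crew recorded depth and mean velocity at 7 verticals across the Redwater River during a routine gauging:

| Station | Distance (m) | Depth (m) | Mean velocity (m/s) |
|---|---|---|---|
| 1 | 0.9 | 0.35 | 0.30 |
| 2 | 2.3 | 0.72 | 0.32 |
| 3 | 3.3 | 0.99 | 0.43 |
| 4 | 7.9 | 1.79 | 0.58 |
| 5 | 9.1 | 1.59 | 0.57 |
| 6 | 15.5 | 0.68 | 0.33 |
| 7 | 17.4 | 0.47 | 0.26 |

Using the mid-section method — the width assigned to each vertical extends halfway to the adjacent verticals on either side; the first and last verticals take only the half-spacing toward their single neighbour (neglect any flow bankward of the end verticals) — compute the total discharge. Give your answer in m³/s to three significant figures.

9.04 m³/s

w_1 = (2.3 − 0.9)/2 = 0.7 m; q_1 = 0.30 × 0.35 × 0.7 = 0.07350 m³/s
w_2 = (3.3 − 0.9)/2 = 1.2 m; q_2 = 0.32 × 0.72 × 1.2 = 0.2765 m³/s
w_3 = (7.9 − 2.3)/2 = 2.8 m; q_3 = 0.43 × 0.99 × 2.8 = 1.192 m³/s
w_4 = (9.1 − 3.3)/2 = 2.9 m; q_4 = 0.58 × 1.79 × 2.9 = 3.011 m³/s
w_5 = (15.5 − 7.9)/2 = 3.8 m; q_5 = 0.57 × 1.59 × 3.8 = 3.444 m³/s
w_6 = (17.4 − 9.1)/2 = 4.15 m; q_6 = 0.33 × 0.68 × 4.15 = 0.9313 m³/s
w_7 = (17.4 − 15.5)/2 = 0.95 m; q_7 = 0.26 × 0.47 × 0.95 = 0.1161 m³/s
Q = Σ qᵢ = 9.044 m³/s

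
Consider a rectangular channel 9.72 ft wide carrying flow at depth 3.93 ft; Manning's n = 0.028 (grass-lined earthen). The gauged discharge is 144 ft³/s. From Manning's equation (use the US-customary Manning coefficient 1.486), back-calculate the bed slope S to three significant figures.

A = b·y = 9.72 × 3.93 = 38.20 ft²
P = b + 2y = 9.72 + 2×3.93 = 17.58 ft
R = A/P = 38.20/17.58 = 2.173 ft
S = (Q·n / (1.486·A·R^(2/3)))² = (144×0.028 / (1.486×38.20×1.678))² = 0.001793

0.00179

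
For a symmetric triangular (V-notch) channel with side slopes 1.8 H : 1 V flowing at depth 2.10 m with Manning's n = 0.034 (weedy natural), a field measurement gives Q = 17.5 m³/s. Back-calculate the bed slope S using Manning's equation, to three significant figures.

0.00630

A = z·y² = 1.8×2.10² = 7.938 m²
P = 2y√(1+z²) = 2×2.10×√(1+1.8²) = 8.648 m
R = A/P = 7.938/8.648 = 0.9179 m
S = (Q·n / (1·A·R^(2/3)))² = (17.5×0.034 / (1×7.938×0.9445))² = 0.006299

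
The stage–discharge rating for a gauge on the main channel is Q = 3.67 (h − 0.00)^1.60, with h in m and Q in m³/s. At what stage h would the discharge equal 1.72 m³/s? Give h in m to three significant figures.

0.623 m

h − h₀ = (Q/C)^(1/b) = (1.72/3.67)^(1/1.60) = 0.6227 m
h = 0.00 + 0.6227 = 0.6227 m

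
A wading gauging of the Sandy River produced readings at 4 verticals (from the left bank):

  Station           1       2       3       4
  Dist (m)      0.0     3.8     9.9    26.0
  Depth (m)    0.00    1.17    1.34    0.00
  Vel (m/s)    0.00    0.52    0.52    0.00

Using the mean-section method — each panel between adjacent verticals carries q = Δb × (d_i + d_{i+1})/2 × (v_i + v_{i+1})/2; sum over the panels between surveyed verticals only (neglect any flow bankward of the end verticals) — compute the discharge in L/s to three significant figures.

7360 L/s

Panel 1-2: Δb = 3.8 m, d̄ = (0.00+1.17)/2 = 0.585, v̄ = (0.00+0.52)/2 = 0.26 → q = 3.8×0.585×0.26 = 0.5780 m³/s
Panel 2-3: Δb = 6.1 m, d̄ = (1.17+1.34)/2 = 1.255, v̄ = (0.52+0.52)/2 = 0.52 → q = 6.1×1.255×0.52 = 3.981 m³/s
Panel 3-4: Δb = 16.1 m, d̄ = (1.34+0.00)/2 = 0.67, v̄ = (0.52+0.00)/2 = 0.26 → q = 16.1×0.67×0.26 = 2.805 m³/s
Q = Σ q = 7.363 m³/s
= 7.363 × 1000 = 7363 L/s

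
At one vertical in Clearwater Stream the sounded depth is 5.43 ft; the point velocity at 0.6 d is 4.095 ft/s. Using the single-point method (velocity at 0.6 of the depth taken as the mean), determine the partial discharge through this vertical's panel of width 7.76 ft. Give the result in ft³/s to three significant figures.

v̄ = v₀.₆ = 4.095 ft/s
q = v̄ × d × w = 4.095 × 5.43 × 7.76 = 172.6 ft³/s

173 ft³/s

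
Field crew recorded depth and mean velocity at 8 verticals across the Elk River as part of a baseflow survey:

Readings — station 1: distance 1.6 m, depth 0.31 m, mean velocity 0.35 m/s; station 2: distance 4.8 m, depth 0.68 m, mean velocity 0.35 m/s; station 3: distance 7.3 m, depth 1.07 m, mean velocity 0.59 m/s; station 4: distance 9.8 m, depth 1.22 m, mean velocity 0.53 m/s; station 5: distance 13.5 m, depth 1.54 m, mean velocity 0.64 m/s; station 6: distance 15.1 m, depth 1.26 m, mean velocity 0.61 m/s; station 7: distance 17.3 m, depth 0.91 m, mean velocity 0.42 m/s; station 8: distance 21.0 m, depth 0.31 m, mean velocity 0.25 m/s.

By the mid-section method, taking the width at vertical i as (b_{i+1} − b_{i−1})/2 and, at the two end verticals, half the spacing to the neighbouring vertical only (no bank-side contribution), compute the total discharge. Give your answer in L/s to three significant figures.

9780 L/s

w_1 = (4.8 − 1.6)/2 = 1.6 m; q_1 = 0.35 × 0.31 × 1.6 = 0.1736 m³/s
w_2 = (7.3 − 1.6)/2 = 2.85 m; q_2 = 0.35 × 0.68 × 2.85 = 0.6783 m³/s
w_3 = (9.8 − 4.8)/2 = 2.5 m; q_3 = 0.59 × 1.07 × 2.5 = 1.578 m³/s
w_4 = (13.5 − 7.3)/2 = 3.1 m; q_4 = 0.53 × 1.22 × 3.1 = 2.004 m³/s
w_5 = (15.1 − 9.8)/2 = 2.65 m; q_5 = 0.64 × 1.54 × 2.65 = 2.612 m³/s
w_6 = (17.3 − 13.5)/2 = 1.9 m; q_6 = 0.61 × 1.26 × 1.9 = 1.460 m³/s
w_7 = (21.0 − 15.1)/2 = 2.95 m; q_7 = 0.42 × 0.91 × 2.95 = 1.127 m³/s
w_8 = (21.0 − 17.3)/2 = 1.85 m; q_8 = 0.25 × 0.31 × 1.85 = 0.1434 m³/s
Q = Σ qᵢ = 9.778 m³/s
= 9.778 × 1000 = 9778 L/s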